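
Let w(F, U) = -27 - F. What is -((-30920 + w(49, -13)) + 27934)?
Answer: 3062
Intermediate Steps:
-((-30920 + w(49, -13)) + 27934) = -((-30920 + (-27 - 1*49)) + 27934) = -((-30920 + (-27 - 49)) + 27934) = -((-30920 - 76) + 27934) = -(-30996 + 27934) = -1*(-3062) = 3062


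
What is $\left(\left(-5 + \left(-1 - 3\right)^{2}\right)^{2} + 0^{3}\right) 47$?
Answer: $5687$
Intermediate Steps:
$\left(\left(-5 + \left(-1 - 3\right)^{2}\right)^{2} + 0^{3}\right) 47 = \left(\left(-5 + \left(-4\right)^{2}\right)^{2} + 0\right) 47 = \left(\left(-5 + 16\right)^{2} + 0\right) 47 = \left(11^{2} + 0\right) 47 = \left(121 + 0\right) 47 = 121 \cdot 47 = 5687$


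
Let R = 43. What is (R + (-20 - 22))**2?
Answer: 1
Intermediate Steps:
(R + (-20 - 22))**2 = (43 + (-20 - 22))**2 = (43 - 42)**2 = 1**2 = 1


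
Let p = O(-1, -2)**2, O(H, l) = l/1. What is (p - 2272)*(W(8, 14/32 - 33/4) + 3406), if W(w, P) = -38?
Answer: -7638624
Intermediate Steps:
O(H, l) = l (O(H, l) = l*1 = l)
p = 4 (p = (-2)**2 = 4)
(p - 2272)*(W(8, 14/32 - 33/4) + 3406) = (4 - 2272)*(-38 + 3406) = -2268*3368 = -7638624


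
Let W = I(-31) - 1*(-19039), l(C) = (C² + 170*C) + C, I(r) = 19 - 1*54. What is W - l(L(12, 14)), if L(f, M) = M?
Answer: 16414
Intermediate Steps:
I(r) = -35 (I(r) = 19 - 54 = -35)
l(C) = C² + 171*C
W = 19004 (W = -35 - 1*(-19039) = -35 + 19039 = 19004)
W - l(L(12, 14)) = 19004 - 14*(171 + 14) = 19004 - 14*185 = 19004 - 1*2590 = 19004 - 2590 = 16414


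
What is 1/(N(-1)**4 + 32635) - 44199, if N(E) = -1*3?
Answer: -1446014483/32716 ≈ -44199.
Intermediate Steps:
N(E) = -3
1/(N(-1)**4 + 32635) - 44199 = 1/((-3)**4 + 32635) - 44199 = 1/(81 + 32635) - 44199 = 1/32716 - 44199 = -1446014483/32716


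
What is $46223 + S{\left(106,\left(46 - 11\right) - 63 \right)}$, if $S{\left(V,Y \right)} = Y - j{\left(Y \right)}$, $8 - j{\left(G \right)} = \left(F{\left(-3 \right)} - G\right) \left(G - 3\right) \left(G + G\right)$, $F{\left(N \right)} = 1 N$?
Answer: $89587$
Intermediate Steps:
$F{\left(N \right)} = N$
$j{\left(G \right)} = 8 - 2 G \left(-3 + G\right) \left(-3 - G\right)$ ($j{\left(G \right)} = 8 - \left(-3 - G\right) \left(G - 3\right) \left(G + G\right) = 8 - \left(-3 - G\right) \left(-3 + G\right) 2 G = 8 - \left(-3 - G\right) 2 G \left(-3 + G\right) = 8 - 2 G \left(-3 + G\right) \left(-3 - G\right)$)
$S{\left(V,Y \right)} = -8 - 2 Y^{3} + 19 Y$ ($S{\left(V,Y \right)} = Y - \left(8 - 18 Y + 2 Y^{3}\right) = -8 - 2 Y^{3} + 19 Y$)
$46223 + S{\left(106,\left(46 - 11\right) - 63 \right)} = 46223 - \left(8 - 19 \left(\left(46 - 11\right) - 63\right) + 2 \left(\left(46 - 11\right) - 63\right)^{3}\right) = 46223 - \left(8 - 19 \left(35 - 63\right) + 2 \left(35 - 63\right)^{3}\right) = 46223 - \left(540 - 43904\right) = 46223 - -43364 = 46223 + 43364 = 89587$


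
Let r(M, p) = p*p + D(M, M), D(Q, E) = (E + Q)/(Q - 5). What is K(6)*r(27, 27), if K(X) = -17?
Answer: -136782/11 ≈ -12435.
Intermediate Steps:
D(Q, E) = (E + Q)/(-5 + Q)
r(M, p) = p² + 2*M/(-5 + M) (r(M, p) = p*p + (M + M)/(-5 + M) = p² + (2*M)/(-5 + M) = p² + 2*M/(-5 + M))
K(6)*r(27, 27) = -17*(2*27 + 27²*(-5 + 27))/(-5 + 27) = -17*(54 + 729*22)/22 = -17*(54 + 16038)/22 = -17*16092/22 = -17*8046/11 = -136782/11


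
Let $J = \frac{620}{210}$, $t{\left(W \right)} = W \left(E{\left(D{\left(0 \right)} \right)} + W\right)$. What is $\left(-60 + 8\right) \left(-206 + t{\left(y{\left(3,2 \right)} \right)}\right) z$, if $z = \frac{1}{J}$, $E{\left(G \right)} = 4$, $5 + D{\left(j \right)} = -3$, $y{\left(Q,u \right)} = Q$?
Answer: $\frac{101010}{31} \approx 3258.4$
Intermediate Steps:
$D{\left(j \right)} = -8$ ($D{\left(j \right)} = -5 - 3 = -8$)
$t{\left(W \right)} = W \left(4 + W\right)$
$J = \frac{62}{21}$ ($J = 620 \cdot \frac{1}{210} = \frac{62}{21} \approx 2.9524$)
$z = \frac{21}{62}$ ($z = \frac{1}{\frac{62}{21}} = \frac{21}{62} \approx 0.33871$)
$\left(-60 + 8\right) \left(-206 + t{\left(y{\left(3,2 \right)} \right)}\right) z = \left(-60 + 8\right) \left(-206 + 3 \left(4 + 3\right)\right) \frac{21}{62} = - 52 \left(-206 + 3 \cdot 7\right) \frac{21}{62} = - 52 \left(-206 + 21\right) \frac{21}{62} = \left(-52\right) \left(-185\right) \frac{21}{62} = 9620 \cdot \frac{21}{62} = \frac{101010}{31}$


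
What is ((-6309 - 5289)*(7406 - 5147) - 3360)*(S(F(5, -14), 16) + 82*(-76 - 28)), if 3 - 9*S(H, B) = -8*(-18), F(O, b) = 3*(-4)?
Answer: 223871765234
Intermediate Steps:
F(O, b) = -12
S(H, B) = -47/3 (S(H, B) = ⅓ - (-8)*(-18)/9 = ⅓ - ⅑*144 = ⅓ - 16 = -47/3)
((-6309 - 5289)*(7406 - 5147) - 3360)*(S(F(5, -14), 16) + 82*(-76 - 28)) = ((-6309 - 5289)*(7406 - 5147) - 3360)*(-47/3 + 82*(-76 - 28)) = (-11598*2259 - 3360)*(-47/3 + 82*(-104)) = (-26199882 - 3360)*(-47/3 - 8528) = -26203242*(-25631/3) = 223871765234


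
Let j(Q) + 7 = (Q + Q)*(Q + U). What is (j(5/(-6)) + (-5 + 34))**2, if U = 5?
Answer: 73441/324 ≈ 226.67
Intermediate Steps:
j(Q) = -7 + 2*Q*(5 + Q) (j(Q) = -7 + (Q + Q)*(Q + 5) = -7 + (2*Q)*(5 + Q) = -7 + 2*Q*(5 + Q))
(j(5/(-6)) + (-5 + 34))**2 = ((-7 + 2*(5/(-6))**2 + 10*(5/(-6))) + (-5 + 34))**2 = ((-7 + 2*(5*(-1/6))**2 + 10*(5*(-1/6))) + 29)**2 = ((-7 + 2*(-5/6)**2 + 10*(-5/6)) + 29)**2 = ((-7 + 2*(25/36) - 25/3) + 29)**2 = ((-7 + 25/18 - 25/3) + 29)**2 = (-251/18 + 29)**2 = (271/18)**2 = 73441/324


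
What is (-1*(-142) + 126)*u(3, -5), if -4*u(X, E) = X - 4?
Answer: 67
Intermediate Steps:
u(X, E) = 1 - X/4 (u(X, E) = -(X - 4)/4 = -(-4 + X)/4 = 1 - X/4)
(-1*(-142) + 126)*u(3, -5) = (-1*(-142) + 126)*(1 - ¼*3) = (142 + 126)*(1 - ¾) = 268*(¼) = 67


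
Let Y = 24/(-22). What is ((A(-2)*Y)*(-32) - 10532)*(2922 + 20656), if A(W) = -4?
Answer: -2767774264/11 ≈ -2.5162e+8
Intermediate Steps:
Y = -12/11 (Y = 24*(-1/22) = -12/11 ≈ -1.0909)
((A(-2)*Y)*(-32) - 10532)*(2922 + 20656) = (-4*(-12/11)*(-32) - 10532)*(2922 + 20656) = ((48/11)*(-32) - 10532)*23578 = (-1536/11 - 10532)*23578 = -117388/11*23578 = -2767774264/11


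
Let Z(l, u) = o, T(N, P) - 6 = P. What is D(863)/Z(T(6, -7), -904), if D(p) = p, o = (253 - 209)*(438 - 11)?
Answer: 863/18788 ≈ 0.045934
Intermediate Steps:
T(N, P) = 6 + P
o = 18788 (o = 44*427 = 18788)
Z(l, u) = 18788
D(863)/Z(T(6, -7), -904) = 863/18788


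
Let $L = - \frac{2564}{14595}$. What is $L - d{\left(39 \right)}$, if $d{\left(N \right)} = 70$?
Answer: $- \frac{1024214}{14595} \approx -70.176$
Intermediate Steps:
$L = - \frac{2564}{14595}$ ($L = \left(-2564\right) \frac{1}{14595} = - \frac{2564}{14595} \approx -0.17568$)
$L - d{\left(39 \right)} = - \frac{2564}{14595} - 70 = - \frac{1024214}{14595}$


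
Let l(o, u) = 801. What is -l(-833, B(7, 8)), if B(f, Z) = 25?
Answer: -801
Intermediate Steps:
-l(-833, B(7, 8)) = -1*801 = -801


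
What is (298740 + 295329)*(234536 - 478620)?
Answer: -145002737796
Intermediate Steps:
(298740 + 295329)*(234536 - 478620) = 594069*(-244084) = -145002737796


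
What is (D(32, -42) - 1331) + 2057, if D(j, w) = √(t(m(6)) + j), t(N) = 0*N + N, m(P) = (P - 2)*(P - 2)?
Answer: 726 + 4*√3 ≈ 732.93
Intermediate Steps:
m(P) = (-2 + P)² (m(P) = (-2 + P)*(-2 + P) = (-2 + P)²)
t(N) = N (t(N) = 0 + N = N)
D(j, w) = √(16 + j) (D(j, w) = √((-2 + 6)² + j) = √(4² + j) = √(16 + j))
(D(32, -42) - 1331) + 2057 = (√(16 + 32) - 1331) + 2057 = (√48 - 1331) + 2057 = (4*√3 - 1331) + 2057 = (-1331 + 4*√3) + 2057 = 726 + 4*√3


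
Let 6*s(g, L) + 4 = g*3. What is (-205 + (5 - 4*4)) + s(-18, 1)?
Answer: -677/3 ≈ -225.67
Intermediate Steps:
s(g, L) = -2/3 + g/2 (s(g, L) = -2/3 + (g*3)/6 = -2/3 + (3*g)/6 = -2/3 + g/2)
(-205 + (5 - 4*4)) + s(-18, 1) = (-205 + (5 - 4*4)) + (-2/3 + (1/2)*(-18)) = (-205 + (5 - 16)) + (-2/3 - 9) = (-205 - 11) - 29/3 = -216 - 29/3 = -677/3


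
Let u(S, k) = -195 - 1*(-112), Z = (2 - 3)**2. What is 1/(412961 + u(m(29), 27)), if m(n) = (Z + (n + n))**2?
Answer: 1/412878 ≈ 2.4220e-6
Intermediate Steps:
Z = 1 (Z = (-1)**2 = 1)
m(n) = (1 + 2*n)**2 (m(n) = (1 + (n + n))**2 = (1 + 2*n)**2)
u(S, k) = -83 (u(S, k) = -195 + 112 = -83)
1/(412961 + u(m(29), 27)) = 1/(412961 - 83) = 1/412878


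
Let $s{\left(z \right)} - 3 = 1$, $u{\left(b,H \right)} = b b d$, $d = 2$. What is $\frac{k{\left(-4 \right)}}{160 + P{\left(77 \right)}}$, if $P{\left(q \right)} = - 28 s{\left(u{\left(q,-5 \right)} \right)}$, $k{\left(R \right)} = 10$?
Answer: $\frac{5}{24} \approx 0.20833$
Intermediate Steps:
$u{\left(b,H \right)} = 2 b^{2}$ ($u{\left(b,H \right)} = b b 2 = b^{2} \cdot 2 = 2 b^{2}$)
$s{\left(z \right)} = 4$ ($s{\left(z \right)} = 3 + 1 = 4$)
$P{\left(q \right)} = -112$ ($P{\left(q \right)} = \left(-28\right) 4 = -112$)
$\frac{k{\left(-4 \right)}}{160 + P{\left(77 \right)}} = \frac{10}{160 - 112} = \frac{10}{48} = 10 \cdot \frac{1}{48} = \frac{5}{24}$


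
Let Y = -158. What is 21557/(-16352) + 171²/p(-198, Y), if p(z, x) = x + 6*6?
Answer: -240389393/997472 ≈ -241.00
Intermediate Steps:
p(z, x) = 36 + x (p(z, x) = x + 36 = 36 + x)
21557/(-16352) + 171²/p(-198, Y) = 21557/(-16352) + 171²/(36 - 158) = 21557*(-1/16352) + 29241/(-122) = -21557/16352 + 29241*(-1/122) = -21557/16352 - 29241/122 = -240389393/997472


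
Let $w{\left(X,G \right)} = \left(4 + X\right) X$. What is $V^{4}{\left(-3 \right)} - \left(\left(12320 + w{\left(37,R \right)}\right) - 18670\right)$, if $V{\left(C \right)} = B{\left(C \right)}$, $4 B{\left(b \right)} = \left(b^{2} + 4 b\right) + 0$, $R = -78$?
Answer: $\frac{1237329}{256} \approx 4833.3$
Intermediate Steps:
$B{\left(b \right)} = b + \frac{b^{2}}{4}$ ($B{\left(b \right)} = \frac{\left(b^{2} + 4 b\right) + 0}{4} = \frac{b^{2} + 4 b}{4} = b + \frac{b^{2}}{4}$)
$w{\left(X,G \right)} = X \left(4 + X\right)$
$V{\left(C \right)} = \frac{C \left(4 + C\right)}{4}$
$V^{4}{\left(-3 \right)} - \left(\left(12320 + w{\left(37,R \right)}\right) - 18670\right) = \left(\frac{1}{4} \left(-3\right) \left(4 - 3\right)\right)^{4} - \left(\left(12320 + 37 \left(4 + 37\right)\right) - 18670\right) = \left(\frac{1}{4} \left(-3\right) 1\right)^{4} - \left(\left(12320 + 37 \cdot 41\right) - 18670\right) = \left(- \frac{3}{4}\right)^{4} - \left(\left(12320 + 1517\right) - 18670\right) = \frac{81}{256} - \left(13837 - 18670\right) = \frac{81}{256} - -4833 = \frac{81}{256} + 4833 = \frac{1237329}{256}$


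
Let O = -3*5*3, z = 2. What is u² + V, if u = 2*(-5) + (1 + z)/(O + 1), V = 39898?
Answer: 77438777/1936 ≈ 39999.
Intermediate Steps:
O = -45 (O = -15*3 = -45)
u = -443/44 (u = 2*(-5) + (1 + 2)/(-45 + 1) = -10 + 3/(-44) = -10 + 3*(-1/44) = -10 - 3/44 = -443/44 ≈ -10.068)
u² + V = (-443/44)² + 39898 = 196249/1936 + 39898 = 77438777/1936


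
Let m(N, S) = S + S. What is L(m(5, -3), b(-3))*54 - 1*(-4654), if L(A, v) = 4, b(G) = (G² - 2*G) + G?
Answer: 4870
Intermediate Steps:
m(N, S) = 2*S
b(G) = G² - G
L(m(5, -3), b(-3))*54 - 1*(-4654) = 4*54 - 1*(-4654) = 216 + 4654 = 4870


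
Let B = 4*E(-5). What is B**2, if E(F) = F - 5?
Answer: 1600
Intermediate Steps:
E(F) = -5 + F
B = -40 (B = 4*(-5 - 5) = 4*(-10) = -40)
B**2 = (-40)**2 = 1600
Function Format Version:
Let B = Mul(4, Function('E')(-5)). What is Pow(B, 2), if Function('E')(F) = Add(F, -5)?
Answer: 1600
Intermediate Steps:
Function('E')(F) = Add(-5, F)
B = -40 (B = Mul(4, Add(-5, -5)) = Mul(4, -10) = -40)
Pow(B, 2) = Pow(-40, 2) = 1600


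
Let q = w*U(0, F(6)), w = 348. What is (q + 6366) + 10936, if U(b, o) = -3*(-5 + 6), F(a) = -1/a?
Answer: 16258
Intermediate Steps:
U(b, o) = -3 (U(b, o) = -3*1 = -3)
q = -1044 (q = 348*(-3) = -1044)
(q + 6366) + 10936 = (-1044 + 6366) + 10936 = 5322 + 10936 = 16258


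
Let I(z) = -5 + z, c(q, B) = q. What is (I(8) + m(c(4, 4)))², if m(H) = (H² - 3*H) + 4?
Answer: 121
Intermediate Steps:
m(H) = 4 + H² - 3*H
(I(8) + m(c(4, 4)))² = ((-5 + 8) + (4 + 4² - 3*4))² = (3 + (4 + 16 - 12))² = (3 + 8)² = 11² = 121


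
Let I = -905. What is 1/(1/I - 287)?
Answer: -905/259736 ≈ -0.0034843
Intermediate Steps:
1/(1/I - 287) = 1/(1/(-905) - 287) = 1/(-1/905 - 287) = 1/(-259736/905) = -905/259736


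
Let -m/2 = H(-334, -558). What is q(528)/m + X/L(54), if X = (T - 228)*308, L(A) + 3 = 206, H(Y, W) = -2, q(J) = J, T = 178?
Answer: 1628/29 ≈ 56.138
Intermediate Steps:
m = 4 (m = -2*(-2) = 4)
L(A) = 203 (L(A) = -3 + 206 = 203)
X = -15400 (X = (178 - 228)*308 = -50*308 = -15400)
q(528)/m + X/L(54) = 528/4 - 15400/203 = 528*(1/4) - 15400*1/203 = 132 - 2200/29 = 1628/29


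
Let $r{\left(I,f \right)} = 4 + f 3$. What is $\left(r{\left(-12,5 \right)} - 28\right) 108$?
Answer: $-972$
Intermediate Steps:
$r{\left(I,f \right)} = 4 + 3 f$
$\left(r{\left(-12,5 \right)} - 28\right) 108 = \left(\left(4 + 3 \cdot 5\right) - 28\right) 108 = \left(\left(4 + 15\right) - 28\right) 108 = \left(19 - 28\right) 108 = \left(-9\right) 108 = -972$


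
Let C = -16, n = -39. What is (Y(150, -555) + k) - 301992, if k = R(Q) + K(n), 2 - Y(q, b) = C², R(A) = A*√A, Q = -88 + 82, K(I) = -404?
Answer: -302650 - 6*I*√6 ≈ -3.0265e+5 - 14.697*I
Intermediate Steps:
Q = -6
R(A) = A^(3/2)
Y(q, b) = -254 (Y(q, b) = 2 - 1*(-16)² = 2 - 1*256 = 2 - 256 = -254)
k = -404 - 6*I*√6 (k = (-6)^(3/2) - 404 = -6*I*√6 - 404 = -404 - 6*I*√6 ≈ -404.0 - 14.697*I)
(Y(150, -555) + k) - 301992 = (-254 + (-404 - 6*I*√6)) - 301992 = (-658 - 6*I*√6) - 301992 = -302650 - 6*I*√6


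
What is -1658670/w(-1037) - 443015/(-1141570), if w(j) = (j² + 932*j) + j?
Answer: -7098883193/473523236 ≈ -14.992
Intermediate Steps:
w(j) = j² + 933*j
-1658670/w(-1037) - 443015/(-1141570) = -1658670*(-1/(1037*(933 - 1037))) - 443015/(-1141570) = -1658670/((-1037*(-104))) - 443015*(-1/1141570) = -1658670/107848 + 88603/228314 = -1658670*1/107848 + 88603/228314 = -63795/4148 + 88603/228314 = -7098883193/473523236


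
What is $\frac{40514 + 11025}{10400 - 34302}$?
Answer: $- \frac{51539}{23902} \approx -2.1563$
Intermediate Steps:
$\frac{40514 + 11025}{10400 - 34302} = \frac{51539}{-23902} = 51539 \left(- \frac{1}{23902}\right) = - \frac{51539}{23902}$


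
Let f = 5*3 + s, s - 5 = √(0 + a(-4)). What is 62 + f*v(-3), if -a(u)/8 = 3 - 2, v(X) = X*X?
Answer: 242 + 18*I*√2 ≈ 242.0 + 25.456*I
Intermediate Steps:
v(X) = X²
a(u) = -8 (a(u) = -8*(3 - 2) = -8*1 = -8)
s = 5 + 2*I*√2 (s = 5 + √(0 - 8) = 5 + √(-8) = 5 + 2*I*√2 ≈ 5.0 + 2.8284*I)
f = 20 + 2*I*√2 (f = 5*3 + (5 + 2*I*√2) = 15 + (5 + 2*I*√2) = 20 + 2*I*√2 ≈ 20.0 + 2.8284*I)
62 + f*v(-3) = 62 + (20 + 2*I*√2)*(-3)² = 62 + (20 + 2*I*√2)*9 = 62 + (180 + 18*I*√2) = 242 + 18*I*√2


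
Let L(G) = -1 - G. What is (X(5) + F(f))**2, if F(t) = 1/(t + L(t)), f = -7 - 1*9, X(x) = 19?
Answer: 324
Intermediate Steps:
f = -16 (f = -7 - 9 = -16)
F(t) = -1 (F(t) = 1/(t + (-1 - t)) = 1/(-1) = -1)
(X(5) + F(f))**2 = (19 - 1)**2 = 18**2 = 324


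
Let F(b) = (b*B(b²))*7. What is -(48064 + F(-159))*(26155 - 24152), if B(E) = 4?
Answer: -87354836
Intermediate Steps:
F(b) = 28*b (F(b) = (b*4)*7 = (4*b)*7 = 28*b)
-(48064 + F(-159))*(26155 - 24152) = -(48064 + 28*(-159))*(26155 - 24152) = -(48064 - 4452)*2003 = -43612*2003 = -1*87354836 = -87354836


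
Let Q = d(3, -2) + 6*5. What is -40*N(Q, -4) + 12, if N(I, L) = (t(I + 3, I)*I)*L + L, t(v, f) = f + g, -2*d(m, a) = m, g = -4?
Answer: 111892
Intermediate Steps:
d(m, a) = -m/2
Q = 57/2 (Q = -1/2*3 + 6*5 = -3/2 + 30 = 57/2 ≈ 28.500)
t(v, f) = -4 + f (t(v, f) = f - 4 = -4 + f)
N(I, L) = L + I*L*(-4 + I) (N(I, L) = ((-4 + I)*I)*L + L = (I*(-4 + I))*L + L = I*L*(-4 + I) + L = L + I*L*(-4 + I))
-40*N(Q, -4) + 12 = -(-160)*(1 + 57*(-4 + 57/2)/2) + 12 = -(-160)*(1 + (57/2)*(49/2)) + 12 = -(-160)*(1 + 2793/4) + 12 = -(-160)*2797/4 + 12 = -40*(-2797) + 12 = 111880 + 12 = 111892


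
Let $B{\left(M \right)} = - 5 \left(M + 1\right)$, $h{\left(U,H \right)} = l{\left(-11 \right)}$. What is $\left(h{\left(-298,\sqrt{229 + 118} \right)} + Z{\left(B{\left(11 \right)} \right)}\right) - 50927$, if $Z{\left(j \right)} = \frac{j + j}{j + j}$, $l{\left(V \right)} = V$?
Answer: $-50937$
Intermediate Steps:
$h{\left(U,H \right)} = -11$
$B{\left(M \right)} = -5 - 5 M$ ($B{\left(M \right)} = - 5 \left(1 + M\right) = -5 - 5 M$)
$Z{\left(j \right)} = 1$ ($Z{\left(j \right)} = \frac{2 j}{2 j} = 2 j \frac{1}{2 j} = 1$)
$\left(h{\left(-298,\sqrt{229 + 118} \right)} + Z{\left(B{\left(11 \right)} \right)}\right) - 50927 = \left(-11 + 1\right) - 50927 = -10 - 50927 = -50937$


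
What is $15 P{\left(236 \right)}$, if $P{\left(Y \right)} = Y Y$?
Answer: $835440$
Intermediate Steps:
$P{\left(Y \right)} = Y^{2}$
$15 P{\left(236 \right)} = 15 \cdot 236^{2} = 15 \cdot 55696 = 835440$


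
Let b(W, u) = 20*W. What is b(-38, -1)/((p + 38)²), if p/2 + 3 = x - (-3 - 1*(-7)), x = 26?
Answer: -5/38 ≈ -0.13158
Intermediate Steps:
p = 38 (p = -6 + 2*(26 - (-3 - 1*(-7))) = -6 + 2*(26 - (-3 + 7)) = -6 + 2*(26 - 1*4) = -6 + 2*(26 - 4) = -6 + 2*22 = -6 + 44 = 38)
b(-38, -1)/((p + 38)²) = (20*(-38))/((38 + 38)²) = -760/(76²) = -760/5776 = -760*1/5776 = -5/38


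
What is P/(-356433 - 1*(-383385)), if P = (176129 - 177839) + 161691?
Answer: 53327/8984 ≈ 5.9358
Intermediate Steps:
P = 159981 (P = -1710 + 161691 = 159981)
P/(-356433 - 1*(-383385)) = 159981/(-356433 - 1*(-383385)) = 159981/(-356433 + 383385) = 159981/26952 = 159981*(1/26952) = 53327/8984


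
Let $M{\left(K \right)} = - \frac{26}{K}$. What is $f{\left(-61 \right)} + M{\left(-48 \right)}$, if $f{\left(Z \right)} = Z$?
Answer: $- \frac{1451}{24} \approx -60.458$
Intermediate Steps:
$f{\left(-61 \right)} + M{\left(-48 \right)} = -61 - \frac{26}{-48} = -61 - - \frac{13}{24} = -61 + \frac{13}{24} = - \frac{1451}{24}$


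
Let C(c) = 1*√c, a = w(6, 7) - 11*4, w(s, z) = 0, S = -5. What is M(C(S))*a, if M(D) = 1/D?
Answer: 44*I*√5/5 ≈ 19.677*I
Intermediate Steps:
a = -44 (a = 0 - 11*4 = 0 - 44 = -44)
C(c) = √c
M(C(S))*a = -44/√(-5) = -44/(I*√5) = -I*√5/5*(-44) = 44*I*√5/5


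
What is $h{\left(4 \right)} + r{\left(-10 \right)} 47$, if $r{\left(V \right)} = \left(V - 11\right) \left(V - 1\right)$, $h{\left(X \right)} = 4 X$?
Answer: $10873$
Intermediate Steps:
$r{\left(V \right)} = \left(-1 + V\right) \left(-11 + V\right)$ ($r{\left(V \right)} = \left(-11 + V\right) \left(-1 + V\right) = \left(-1 + V\right) \left(-11 + V\right)$)
$h{\left(4 \right)} + r{\left(-10 \right)} 47 = 4 \cdot 4 + \left(11 + \left(-10\right)^{2} - -120\right) 47 = 16 + \left(11 + 100 + 120\right) 47 = 16 + 231 \cdot 47 = 16 + 10857 = 10873$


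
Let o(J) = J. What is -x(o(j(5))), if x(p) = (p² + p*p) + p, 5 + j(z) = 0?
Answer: -45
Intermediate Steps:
j(z) = -5 (j(z) = -5 + 0 = -5)
x(p) = p + 2*p² (x(p) = (p² + p²) + p = 2*p² + p = p + 2*p²)
-x(o(j(5))) = -(-5)*(1 + 2*(-5)) = -(-5)*(1 - 10) = -(-5)*(-9) = -1*45 = -45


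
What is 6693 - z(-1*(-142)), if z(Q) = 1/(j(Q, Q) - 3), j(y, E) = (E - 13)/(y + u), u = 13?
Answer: 2249003/336 ≈ 6693.5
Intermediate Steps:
j(y, E) = (-13 + E)/(13 + y) (j(y, E) = (E - 13)/(y + 13) = (-13 + E)/(13 + y))
z(Q) = 1/(-3 + (-13 + Q)/(13 + Q)) (z(Q) = 1/((-13 + Q)/(13 + Q) - 3) = 1/(-3 + (-13 + Q)/(13 + Q)))
6693 - z(-1*(-142)) = 6693 - (13 - 1*(-142))/(2*(-26 - (-1)*(-142))) = 6693 - (13 + 142)/(2*(-26 - 1*142)) = 6693 - 155/(2*(-26 - 142)) = 6693 - 155/(2*(-168)) = 6693 - (-1)*155/(2*168) = 6693 - 1*(-155/336) = 6693 + 155/336 = 2249003/336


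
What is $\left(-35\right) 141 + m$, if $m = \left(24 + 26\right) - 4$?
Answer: $-4889$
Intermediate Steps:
$m = 46$ ($m = 50 - 4 = 46$)
$\left(-35\right) 141 + m = \left(-35\right) 141 + 46 = -4935 + 46 = -4889$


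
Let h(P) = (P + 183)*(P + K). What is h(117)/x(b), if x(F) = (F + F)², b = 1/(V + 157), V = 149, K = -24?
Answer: 653111100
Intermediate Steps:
h(P) = (-24 + P)*(183 + P) (h(P) = (P + 183)*(P - 24) = (183 + P)*(-24 + P) = (-24 + P)*(183 + P))
b = 1/306 (b = 1/(149 + 157) = 1/306 ≈ 0.0032680)
x(F) = 4*F² (x(F) = (2*F)² = 4*F²)
h(117)/x(b) = (-4392 + 117² + 159*117)/((4*(1/306)²)) = (-4392 + 13689 + 18603)/((4*(1/93636))) = 27900/(1/23409) = 27900*23409 = 653111100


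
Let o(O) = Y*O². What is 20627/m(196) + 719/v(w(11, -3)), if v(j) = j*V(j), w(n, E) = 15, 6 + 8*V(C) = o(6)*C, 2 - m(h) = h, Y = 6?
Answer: -499749941/4705470 ≈ -106.21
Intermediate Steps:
m(h) = 2 - h
o(O) = 6*O²
V(C) = -¾ + 27*C (V(C) = -¾ + ((6*6²)*C)/8 = -¾ + ((6*36)*C)/8 = -¾ + (216*C)/8 = -¾ + 27*C)
v(j) = j*(-¾ + 27*j)
20627/m(196) + 719/v(w(11, -3)) = 20627/(2 - 1*196) + 719/(((¾)*15*(-1 + 36*15))) = 20627/(2 - 196) + 719/(((¾)*15*(-1 + 540))) = 20627/(-194) + 719/(((¾)*15*539)) = 20627*(-1/194) + 719/(24255/4) = -20627/194 + 719*(4/24255) = -20627/194 + 2876/24255 = -499749941/4705470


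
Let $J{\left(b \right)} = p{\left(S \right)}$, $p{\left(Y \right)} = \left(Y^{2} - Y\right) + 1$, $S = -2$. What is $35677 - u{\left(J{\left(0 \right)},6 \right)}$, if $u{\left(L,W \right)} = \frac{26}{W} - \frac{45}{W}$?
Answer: $\frac{214081}{6} \approx 35680.0$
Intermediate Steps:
$p{\left(Y \right)} = 1 + Y^{2} - Y$
$J{\left(b \right)} = 7$ ($J{\left(b \right)} = 1 + \left(-2\right)^{2} - -2 = 1 + 4 + 2 = 7$)
$u{\left(L,W \right)} = - \frac{19}{W}$
$35677 - u{\left(J{\left(0 \right)},6 \right)} = 35677 - - \frac{19}{6} = 35677 + \frac{19}{6} = \frac{214081}{6}$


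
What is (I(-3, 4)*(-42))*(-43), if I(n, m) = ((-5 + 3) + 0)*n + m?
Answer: 18060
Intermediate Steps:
I(n, m) = m - 2*n (I(n, m) = (-2 + 0)*n + m = -2*n + m = m - 2*n)
(I(-3, 4)*(-42))*(-43) = ((4 - 2*(-3))*(-42))*(-43) = ((4 + 6)*(-42))*(-43) = (10*(-42))*(-43) = -420*(-43) = 18060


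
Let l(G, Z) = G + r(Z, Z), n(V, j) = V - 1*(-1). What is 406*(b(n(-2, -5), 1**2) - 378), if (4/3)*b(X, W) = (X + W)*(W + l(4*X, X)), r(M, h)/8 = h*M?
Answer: -153468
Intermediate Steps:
r(M, h) = 8*M*h (r(M, h) = 8*(h*M) = 8*(M*h) = 8*M*h)
n(V, j) = 1 + V (n(V, j) = V + 1 = 1 + V)
l(G, Z) = G + 8*Z**2 (l(G, Z) = G + 8*Z*Z = G + 8*Z**2)
b(X, W) = 3*(W + X)*(W + 4*X + 8*X**2)/4 (b(X, W) = 3*((X + W)*(W + (4*X + 8*X**2)))/4 = 3*((W + X)*(W + 4*X + 8*X**2))/4 = 3*(W + X)*(W + 4*X + 8*X**2)/4)
406*(b(n(-2, -5), 1**2) - 378) = 406*((3*(1 - 2)**2 + 6*(1 - 2)**3 + 3*(1**2)**2/4 + 6*1**2*(1 - 2)**2 + (15/4)*1**2*(1 - 2)) - 378) = 406*((3*(-1)**2 + 6*(-1)**3 + (3/4)*1**2 + 6*1*(-1)**2 + (15/4)*1*(-1)) - 378) = 406*((3*1 + 6*(-1) + (3/4)*1 + 6*1*1 - 15/4) - 378) = 406*((3 - 6 + 3/4 + 6 - 15/4) - 378) = 406*(0 - 378) = 406*(-378) = -153468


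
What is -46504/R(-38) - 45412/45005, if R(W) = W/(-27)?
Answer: -28255181848/855095 ≈ -33043.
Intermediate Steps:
R(W) = -W/27 (R(W) = W*(-1/27) = -W/27)
-46504/R(-38) - 45412/45005 = -46504/((-1/27*(-38))) - 45412/45005 = -46504/38/27 - 45412*1/45005 = -46504*27/38 - 45412/45005 = -627804/19 - 45412/45005 = -28255181848/855095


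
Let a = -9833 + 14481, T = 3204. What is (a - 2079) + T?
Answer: 5773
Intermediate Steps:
a = 4648
(a - 2079) + T = (4648 - 2079) + 3204 = 2569 + 3204 = 5773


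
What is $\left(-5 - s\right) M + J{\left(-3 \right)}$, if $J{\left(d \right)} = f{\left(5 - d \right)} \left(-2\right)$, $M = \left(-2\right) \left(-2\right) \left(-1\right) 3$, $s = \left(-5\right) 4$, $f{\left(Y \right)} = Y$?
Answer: $-196$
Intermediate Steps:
$s = -20$
$M = -12$ ($M = 4 \left(-1\right) 3 = \left(-4\right) 3 = -12$)
$J{\left(d \right)} = -10 + 2 d$ ($J{\left(d \right)} = \left(5 - d\right) \left(-2\right) = -10 + 2 d$)
$\left(-5 - s\right) M + J{\left(-3 \right)} = \left(-5 - -20\right) \left(-12\right) + \left(-10 + 2 \left(-3\right)\right) = \left(-5 + 20\right) \left(-12\right) - 16 = 15 \left(-12\right) - 16 = -180 - 16 = -196$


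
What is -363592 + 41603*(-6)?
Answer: -613210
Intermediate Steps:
-363592 + 41603*(-6) = -363592 - 249618 = -613210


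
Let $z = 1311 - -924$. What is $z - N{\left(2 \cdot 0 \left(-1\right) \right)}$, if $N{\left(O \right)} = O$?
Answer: $2235$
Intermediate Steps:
$z = 2235$ ($z = 1311 + 924 = 2235$)
$z - N{\left(2 \cdot 0 \left(-1\right) \right)} = 2235 - 2 \cdot 0 \left(-1\right) = 2235 - 0 \left(-1\right) = 2235 - 0 = 2235 + 0 = 2235$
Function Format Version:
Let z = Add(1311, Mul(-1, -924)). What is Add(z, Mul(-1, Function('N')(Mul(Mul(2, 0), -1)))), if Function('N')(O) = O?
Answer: 2235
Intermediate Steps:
z = 2235 (z = Add(1311, 924) = 2235)
Add(z, Mul(-1, Function('N')(Mul(Mul(2, 0), -1)))) = Add(2235, Mul(-1, Mul(Mul(2, 0), -1))) = Add(2235, Mul(-1, Mul(0, -1))) = Add(2235, Mul(-1, 0)) = Add(2235, 0) = 2235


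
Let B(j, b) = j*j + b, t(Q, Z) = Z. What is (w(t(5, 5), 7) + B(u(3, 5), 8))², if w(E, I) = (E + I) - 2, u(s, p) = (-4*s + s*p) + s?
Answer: 2916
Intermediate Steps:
u(s, p) = -3*s + p*s (u(s, p) = (-4*s + p*s) + s = -3*s + p*s)
B(j, b) = b + j² (B(j, b) = j² + b = b + j²)
w(E, I) = -2 + E + I
(w(t(5, 5), 7) + B(u(3, 5), 8))² = ((-2 + 5 + 7) + (8 + (3*(-3 + 5))²))² = (10 + (8 + (3*2)²))² = (10 + (8 + 6²))² = (10 + (8 + 36))² = (10 + 44)² = 54² = 2916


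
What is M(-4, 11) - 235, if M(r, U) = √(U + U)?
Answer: -235 + √22 ≈ -230.31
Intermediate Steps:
M(r, U) = √2*√U (M(r, U) = √(2*U) = √2*√U)
M(-4, 11) - 235 = √2*√11 - 235 = √22 - 235 = -235 + √22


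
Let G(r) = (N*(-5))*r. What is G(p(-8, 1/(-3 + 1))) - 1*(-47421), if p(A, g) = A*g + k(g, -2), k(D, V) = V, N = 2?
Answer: 47401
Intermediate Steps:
p(A, g) = -2 + A*g (p(A, g) = A*g - 2 = -2 + A*g)
G(r) = -10*r (G(r) = (2*(-5))*r = -10*r)
G(p(-8, 1/(-3 + 1))) - 1*(-47421) = -10*(-2 - 8/(-3 + 1)) - 1*(-47421) = -10*(-2 - 8/(-2)) + 47421 = -10*(-2 - 8*(-1/2)) + 47421 = -10*(-2 + 4) + 47421 = -10*2 + 47421 = -20 + 47421 = 47401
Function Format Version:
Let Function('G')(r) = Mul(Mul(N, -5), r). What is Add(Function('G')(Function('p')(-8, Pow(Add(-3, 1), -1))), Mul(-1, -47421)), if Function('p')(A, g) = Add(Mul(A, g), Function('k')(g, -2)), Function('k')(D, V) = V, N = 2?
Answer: 47401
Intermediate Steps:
Function('p')(A, g) = Add(-2, Mul(A, g)) (Function('p')(A, g) = Add(Mul(A, g), -2) = Add(-2, Mul(A, g)))
Function('G')(r) = Mul(-10, r) (Function('G')(r) = Mul(Mul(2, -5), r) = Mul(-10, r))
Add(Function('G')(Function('p')(-8, Pow(Add(-3, 1), -1))), Mul(-1, -47421)) = Add(Mul(-10, Add(-2, Mul(-8, Pow(Add(-3, 1), -1)))), Mul(-1, -47421)) = Add(Mul(-10, Add(-2, Mul(-8, Pow(-2, -1)))), 47421) = Add(Mul(-10, Add(-2, Mul(-8, Rational(-1, 2)))), 47421) = Add(Mul(-10, Add(-2, 4)), 47421) = Add(Mul(-10, 2), 47421) = Add(-20, 47421) = 47401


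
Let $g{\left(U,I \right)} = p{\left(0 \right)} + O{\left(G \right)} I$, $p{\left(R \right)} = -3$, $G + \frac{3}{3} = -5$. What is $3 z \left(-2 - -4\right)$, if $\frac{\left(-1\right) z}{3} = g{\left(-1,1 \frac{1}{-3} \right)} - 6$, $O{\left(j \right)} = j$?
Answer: $126$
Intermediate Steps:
$G = -6$ ($G = -1 - 5 = -6$)
$g{\left(U,I \right)} = -3 - 6 I$
$z = 21$ ($z = - 3 \left(\left(-3 - 6 \cdot 1 \frac{1}{-3}\right) - 6\right) = - 3 \left(\left(-3 - 6 \cdot 1 \left(- \frac{1}{3}\right)\right) - 6\right) = - 3 \left(\left(-3 - -2\right) - 6\right) = - 3 \left(\left(-3 + 2\right) - 6\right) = - 3 \left(-1 - 6\right) = \left(-3\right) \left(-7\right) = 21$)
$3 z \left(-2 - -4\right) = 3 \cdot 21 \left(-2 - -4\right) = 63 \left(-2 + 4\right) = 63 \cdot 2 = 126$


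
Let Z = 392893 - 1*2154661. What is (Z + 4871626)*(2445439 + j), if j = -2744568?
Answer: -930248713682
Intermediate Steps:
Z = -1761768 (Z = 392893 - 2154661 = -1761768)
(Z + 4871626)*(2445439 + j) = (-1761768 + 4871626)*(2445439 - 2744568) = 3109858*(-299129) = -930248713682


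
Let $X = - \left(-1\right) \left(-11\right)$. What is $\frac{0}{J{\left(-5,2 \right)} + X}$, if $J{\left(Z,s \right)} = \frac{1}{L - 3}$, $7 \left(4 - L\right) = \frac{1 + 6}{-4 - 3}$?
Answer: $0$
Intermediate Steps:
$L = \frac{29}{7}$ ($L = 4 - \frac{\left(1 + 6\right) \frac{1}{-4 - 3}}{7} = 4 - \frac{7 \frac{1}{-7}}{7} = 4 - \frac{7 \left(- \frac{1}{7}\right)}{7} = 4 - - \frac{1}{7} = 4 + \frac{1}{7} = \frac{29}{7} \approx 4.1429$)
$X = -11$ ($X = \left(-1\right) 11 = -11$)
$J{\left(Z,s \right)} = \frac{7}{8}$ ($J{\left(Z,s \right)} = \frac{1}{\frac{29}{7} - 3} = \frac{1}{\frac{8}{7}} = \frac{7}{8}$)
$\frac{0}{J{\left(-5,2 \right)} + X} = \frac{0}{\frac{7}{8} - 11} = \frac{0}{- \frac{81}{8}} = 0 \left(- \frac{8}{81}\right) = 0$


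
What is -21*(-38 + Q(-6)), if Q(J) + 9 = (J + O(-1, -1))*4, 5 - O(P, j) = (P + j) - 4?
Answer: 567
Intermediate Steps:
O(P, j) = 9 - P - j (O(P, j) = 5 - ((P + j) - 4) = 5 - (-4 + P + j) = 5 + (4 - P - j) = 9 - P - j)
Q(J) = 35 + 4*J (Q(J) = -9 + (J + (9 - 1*(-1) - 1*(-1)))*4 = -9 + (J + (9 + 1 + 1))*4 = -9 + (J + 11)*4 = -9 + (11 + J)*4 = -9 + (44 + 4*J) = 35 + 4*J)
-21*(-38 + Q(-6)) = -21*(-38 + (35 + 4*(-6))) = -21*(-38 + (35 - 24)) = -21*(-38 + 11) = -21*(-27) = 567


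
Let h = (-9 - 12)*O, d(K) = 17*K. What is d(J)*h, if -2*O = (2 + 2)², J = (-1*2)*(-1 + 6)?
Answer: -28560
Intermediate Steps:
J = -10 (J = -2*5 = -10)
O = -8 (O = -(2 + 2)²/2 = -½*4² = -½*16 = -8)
h = 168 (h = (-9 - 12)*(-8) = -21*(-8) = 168)
d(J)*h = (17*(-10))*168 = -170*168 = -28560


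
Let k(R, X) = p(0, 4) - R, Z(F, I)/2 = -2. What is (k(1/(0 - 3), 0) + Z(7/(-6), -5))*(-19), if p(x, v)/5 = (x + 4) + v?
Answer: -2071/3 ≈ -690.33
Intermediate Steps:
Z(F, I) = -4 (Z(F, I) = 2*(-2) = -4)
p(x, v) = 20 + 5*v + 5*x (p(x, v) = 5*((x + 4) + v) = 5*((4 + x) + v) = 5*(4 + v + x) = 20 + 5*v + 5*x)
k(R, X) = 40 - R (k(R, X) = (20 + 5*4 + 5*0) - R = (20 + 20 + 0) - R = 40 - R)
(k(1/(0 - 3), 0) + Z(7/(-6), -5))*(-19) = ((40 - 1/(0 - 3)) - 4)*(-19) = ((40 - 1/(-3)) - 4)*(-19) = ((40 - 1*(-⅓)) - 4)*(-19) = ((40 + ⅓) - 4)*(-19) = (121/3 - 4)*(-19) = (109/3)*(-19) = -2071/3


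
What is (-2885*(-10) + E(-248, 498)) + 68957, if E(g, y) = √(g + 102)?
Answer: 97807 + I*√146 ≈ 97807.0 + 12.083*I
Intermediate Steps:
E(g, y) = √(102 + g)
(-2885*(-10) + E(-248, 498)) + 68957 = (-2885*(-10) + √(102 - 248)) + 68957 = (28850 + √(-146)) + 68957 = (28850 + I*√146) + 68957 = 97807 + I*√146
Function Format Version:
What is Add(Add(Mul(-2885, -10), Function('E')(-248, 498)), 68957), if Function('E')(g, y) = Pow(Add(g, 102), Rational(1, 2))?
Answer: Add(97807, Mul(I, Pow(146, Rational(1, 2)))) ≈ Add(97807., Mul(12.083, I))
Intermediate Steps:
Function('E')(g, y) = Pow(Add(102, g), Rational(1, 2))
Add(Add(Mul(-2885, -10), Function('E')(-248, 498)), 68957) = Add(Add(Mul(-2885, -10), Pow(Add(102, -248), Rational(1, 2))), 68957) = Add(Add(28850, Pow(-146, Rational(1, 2))), 68957) = Add(Add(28850, Mul(I, Pow(146, Rational(1, 2)))), 68957) = Add(97807, Mul(I, Pow(146, Rational(1, 2))))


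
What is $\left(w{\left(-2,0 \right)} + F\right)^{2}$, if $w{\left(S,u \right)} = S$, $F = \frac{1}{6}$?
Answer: $\frac{121}{36} \approx 3.3611$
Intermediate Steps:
$F = \frac{1}{6} \approx 0.16667$
$\left(w{\left(-2,0 \right)} + F\right)^{2} = \left(-2 + \frac{1}{6}\right)^{2} = \left(- \frac{11}{6}\right)^{2} = \frac{121}{36}$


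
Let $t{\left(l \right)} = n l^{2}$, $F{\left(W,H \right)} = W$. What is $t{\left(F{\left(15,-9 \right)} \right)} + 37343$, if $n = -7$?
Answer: $35768$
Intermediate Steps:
$t{\left(l \right)} = - 7 l^{2}$
$t{\left(F{\left(15,-9 \right)} \right)} + 37343 = - 7 \cdot 15^{2} + 37343 = \left(-7\right) 225 + 37343 = -1575 + 37343 = 35768$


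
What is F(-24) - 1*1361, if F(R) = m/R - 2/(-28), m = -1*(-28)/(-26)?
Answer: -1486085/1092 ≈ -1360.9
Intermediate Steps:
m = -14/13 (m = 28*(-1/26) = -14/13 ≈ -1.0769)
F(R) = 1/14 - 14/(13*R) (F(R) = -14/(13*R) - 2/(-28) = -14/(13*R) - 2*(-1/28) = -14/(13*R) + 1/14 = 1/14 - 14/(13*R))
F(-24) - 1*1361 = (1/182)*(-196 + 13*(-24))/(-24) - 1*1361 = (1/182)*(-1/24)*(-196 - 312) - 1361 = (1/182)*(-1/24)*(-508) - 1361 = 127/1092 - 1361 = -1486085/1092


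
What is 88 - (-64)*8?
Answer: 600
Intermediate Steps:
88 - (-64)*8 = 88 - 32*(-16) = 88 + 512 = 600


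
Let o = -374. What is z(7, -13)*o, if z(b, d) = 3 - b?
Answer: 1496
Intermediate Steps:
z(7, -13)*o = (3 - 1*7)*(-374) = (3 - 7)*(-374) = -4*(-374) = 1496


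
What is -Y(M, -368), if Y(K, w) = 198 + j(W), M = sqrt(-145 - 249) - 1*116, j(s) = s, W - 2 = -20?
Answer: -180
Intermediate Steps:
W = -18 (W = 2 - 20 = -18)
M = -116 + I*sqrt(394) (M = sqrt(-394) - 116 = I*sqrt(394) - 116 = -116 + I*sqrt(394) ≈ -116.0 + 19.849*I)
Y(K, w) = 180 (Y(K, w) = 198 - 18 = 180)
-Y(M, -368) = -1*180 = -180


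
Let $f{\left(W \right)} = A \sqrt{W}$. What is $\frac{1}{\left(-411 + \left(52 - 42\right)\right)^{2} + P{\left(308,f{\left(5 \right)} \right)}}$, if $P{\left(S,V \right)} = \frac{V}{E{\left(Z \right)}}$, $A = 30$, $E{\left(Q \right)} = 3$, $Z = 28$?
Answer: $\frac{160801}{25856961101} - \frac{10 \sqrt{5}}{25856961101} \approx 6.218 \cdot 10^{-6}$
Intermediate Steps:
$f{\left(W \right)} = 30 \sqrt{W}$
$P{\left(S,V \right)} = \frac{V}{3}$
$\frac{1}{\left(-411 + \left(52 - 42\right)\right)^{2} + P{\left(308,f{\left(5 \right)} \right)}} = \frac{1}{\left(-411 + \left(52 - 42\right)\right)^{2} + \frac{30 \sqrt{5}}{3}} = \frac{1}{\left(-411 + 10\right)^{2} + 10 \sqrt{5}} = \frac{1}{\left(-401\right)^{2} + 10 \sqrt{5}} = \frac{1}{160801 + 10 \sqrt{5}}$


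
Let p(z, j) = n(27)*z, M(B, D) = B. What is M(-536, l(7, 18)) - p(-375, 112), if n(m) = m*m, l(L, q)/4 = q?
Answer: 272839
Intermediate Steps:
l(L, q) = 4*q
n(m) = m²
p(z, j) = 729*z (p(z, j) = 27²*z = 729*z)
M(-536, l(7, 18)) - p(-375, 112) = -536 - 729*(-375) = -536 - 1*(-273375) = -536 + 273375 = 272839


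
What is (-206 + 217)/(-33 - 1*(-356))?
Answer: 11/323 ≈ 0.034056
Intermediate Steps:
(-206 + 217)/(-33 - 1*(-356)) = 11/(-33 + 356) = 11/323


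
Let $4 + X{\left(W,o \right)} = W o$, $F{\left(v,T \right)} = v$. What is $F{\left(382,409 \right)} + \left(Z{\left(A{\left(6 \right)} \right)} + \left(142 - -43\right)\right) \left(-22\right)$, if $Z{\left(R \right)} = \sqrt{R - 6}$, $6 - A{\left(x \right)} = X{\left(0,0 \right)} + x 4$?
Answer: $-3688 - 44 i \sqrt{5} \approx -3688.0 - 98.387 i$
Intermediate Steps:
$X{\left(W,o \right)} = -4 + W o$
$A{\left(x \right)} = 10 - 4 x$ ($A{\left(x \right)} = 6 - \left(\left(-4 + 0 \cdot 0\right) + x 4\right) = 6 - \left(\left(-4 + 0\right) + 4 x\right) = 6 - \left(-4 + 4 x\right) = 10 - 4 x$)
$Z{\left(R \right)} = \sqrt{-6 + R}$
$F{\left(382,409 \right)} + \left(Z{\left(A{\left(6 \right)} \right)} + \left(142 - -43\right)\right) \left(-22\right) = 382 + \left(\sqrt{-6 + \left(10 - 24\right)} + \left(142 - -43\right)\right) \left(-22\right) = 382 + \left(\sqrt{-6 + \left(10 - 24\right)} + \left(142 + 43\right)\right) \left(-22\right) = 382 + \left(\sqrt{-6 - 14} + 185\right) \left(-22\right) = 382 + \left(\sqrt{-20} + 185\right) \left(-22\right) = 382 + \left(2 i \sqrt{5} + 185\right) \left(-22\right) = 382 + \left(185 + 2 i \sqrt{5}\right) \left(-22\right) = 382 - \left(4070 + 44 i \sqrt{5}\right) = -3688 - 44 i \sqrt{5}$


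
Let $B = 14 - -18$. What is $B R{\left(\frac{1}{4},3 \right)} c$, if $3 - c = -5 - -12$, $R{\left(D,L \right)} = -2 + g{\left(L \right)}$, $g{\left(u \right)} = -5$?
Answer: $896$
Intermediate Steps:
$B = 32$ ($B = 14 + 18 = 32$)
$R{\left(D,L \right)} = -7$ ($R{\left(D,L \right)} = -2 - 5 = -7$)
$c = -4$ ($c = 3 - \left(-5 - -12\right) = 3 - \left(-5 + 12\right) = 3 - 7 = -4$)
$B R{\left(\frac{1}{4},3 \right)} c = 32 \left(-7\right) \left(-4\right) = \left(-224\right) \left(-4\right) = 896$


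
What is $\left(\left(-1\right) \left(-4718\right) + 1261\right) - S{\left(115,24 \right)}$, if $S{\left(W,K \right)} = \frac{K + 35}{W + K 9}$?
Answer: $\frac{1978990}{331} \approx 5978.8$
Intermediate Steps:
$S{\left(W,K \right)} = \frac{35 + K}{W + 9 K}$
$\left(\left(-1\right) \left(-4718\right) + 1261\right) - S{\left(115,24 \right)} = \left(\left(-1\right) \left(-4718\right) + 1261\right) - \frac{35 + 24}{115 + 9 \cdot 24} = \left(4718 + 1261\right) - \frac{1}{115 + 216} \cdot 59 = 5979 - \frac{1}{331} \cdot 59 = 5979 - \frac{59}{331} = \frac{1978990}{331}$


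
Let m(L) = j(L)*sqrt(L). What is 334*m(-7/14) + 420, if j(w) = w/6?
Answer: 420 - 167*I*sqrt(2)/12 ≈ 420.0 - 19.681*I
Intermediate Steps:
j(w) = w/6 (j(w) = w*(1/6) = w/6)
m(L) = L**(3/2)/6 (m(L) = (L/6)*sqrt(L) = L**(3/2)/6)
334*m(-7/14) + 420 = 334*((-7/14)**(3/2)/6) + 420 = 334*((-7*1/14)**(3/2)/6) + 420 = 334*((-1/2)**(3/2)/6) + 420 = 334*((-I*sqrt(2)/4)/6) + 420 = 334*(-I*sqrt(2)/24) + 420 = -167*I*sqrt(2)/12 + 420 = 420 - 167*I*sqrt(2)/12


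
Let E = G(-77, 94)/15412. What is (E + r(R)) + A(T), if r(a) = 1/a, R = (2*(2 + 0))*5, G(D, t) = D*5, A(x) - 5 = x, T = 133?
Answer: 2659052/19265 ≈ 138.02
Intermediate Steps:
A(x) = 5 + x
G(D, t) = 5*D
E = -385/15412 (E = (5*(-77))/15412 = -385*1/15412 = -385/15412 ≈ -0.024981)
R = 20 (R = (2*2)*5 = 4*5 = 20)
(E + r(R)) + A(T) = (-385/15412 + 1/20) + (5 + 133) = (-385/15412 + 1/20) + 138 = 482/19265 + 138 = 2659052/19265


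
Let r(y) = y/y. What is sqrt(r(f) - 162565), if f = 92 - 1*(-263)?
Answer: 2*I*sqrt(40641) ≈ 403.19*I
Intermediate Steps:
f = 355 (f = 92 + 263 = 355)
r(y) = 1
sqrt(r(f) - 162565) = sqrt(1 - 162565) = sqrt(-162564) = 2*I*sqrt(40641)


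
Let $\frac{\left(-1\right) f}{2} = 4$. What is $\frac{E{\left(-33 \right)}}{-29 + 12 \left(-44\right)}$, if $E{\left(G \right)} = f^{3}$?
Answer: $\frac{512}{557} \approx 0.91921$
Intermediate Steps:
$f = -8$ ($f = \left(-2\right) 4 = -8$)
$E{\left(G \right)} = -512$ ($E{\left(G \right)} = \left(-8\right)^{3} = -512$)
$\frac{E{\left(-33 \right)}}{-29 + 12 \left(-44\right)} = - \frac{512}{-29 + 12 \left(-44\right)} = - \frac{512}{-29 - 528} = - \frac{512}{-557} = \left(-512\right) \left(- \frac{1}{557}\right) = \frac{512}{557}$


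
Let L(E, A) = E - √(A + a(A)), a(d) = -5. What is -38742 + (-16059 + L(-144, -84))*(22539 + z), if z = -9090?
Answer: -217952889 - 13449*I*√89 ≈ -2.1795e+8 - 1.2688e+5*I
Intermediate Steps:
L(E, A) = E - √(-5 + A) (L(E, A) = E - √(A - 5) = E - √(-5 + A))
-38742 + (-16059 + L(-144, -84))*(22539 + z) = -38742 + (-16059 + (-144 - √(-5 - 84)))*(22539 - 9090) = -38742 + (-16059 + (-144 - √(-89)))*13449 = -38742 + (-16059 + (-144 - I*√89))*13449 = -38742 + (-16203 - I*√89)*13449 = -38742 + (-217914147 - 13449*I*√89) = -217952889 - 13449*I*√89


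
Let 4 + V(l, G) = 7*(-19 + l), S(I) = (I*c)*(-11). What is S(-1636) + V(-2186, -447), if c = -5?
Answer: -105419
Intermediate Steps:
S(I) = 55*I (S(I) = (I*(-5))*(-11) = -5*I*(-11) = 55*I)
V(l, G) = -137 + 7*l (V(l, G) = -4 + 7*(-19 + l) = -4 + (-133 + 7*l) = -137 + 7*l)
S(-1636) + V(-2186, -447) = 55*(-1636) + (-137 + 7*(-2186)) = -89980 + (-137 - 15302) = -89980 - 15439 = -105419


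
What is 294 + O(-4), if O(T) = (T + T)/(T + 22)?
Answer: 2642/9 ≈ 293.56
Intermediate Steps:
O(T) = 2*T/(22 + T) (O(T) = (2*T)/(22 + T) = 2*T/(22 + T))
294 + O(-4) = 294 + 2*(-4)/(22 - 4) = 294 + 2*(-4)/18 = 294 + 2*(-4)*(1/18) = 294 - 4/9 = 2642/9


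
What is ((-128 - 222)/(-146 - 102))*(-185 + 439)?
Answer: 22225/62 ≈ 358.47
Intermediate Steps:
((-128 - 222)/(-146 - 102))*(-185 + 439) = -350/(-248)*254 = -350*(-1/248)*254 = (175/124)*254 = 22225/62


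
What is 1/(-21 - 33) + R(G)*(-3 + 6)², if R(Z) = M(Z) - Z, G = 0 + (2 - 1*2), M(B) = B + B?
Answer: -1/54 ≈ -0.018519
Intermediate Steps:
M(B) = 2*B
G = 0 (G = 0 + (2 - 2) = 0 + 0 = 0)
R(Z) = Z (R(Z) = 2*Z - Z = Z)
1/(-21 - 33) + R(G)*(-3 + 6)² = 1/(-21 - 33) + 0*(-3 + 6)² = 1/(-54) + 0*3² = -1/54 + 0*9 = -1/54 + 0 = -1/54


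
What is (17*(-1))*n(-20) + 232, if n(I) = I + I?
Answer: 912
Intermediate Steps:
n(I) = 2*I
(17*(-1))*n(-20) + 232 = (17*(-1))*(2*(-20)) + 232 = -17*(-40) + 232 = 680 + 232 = 912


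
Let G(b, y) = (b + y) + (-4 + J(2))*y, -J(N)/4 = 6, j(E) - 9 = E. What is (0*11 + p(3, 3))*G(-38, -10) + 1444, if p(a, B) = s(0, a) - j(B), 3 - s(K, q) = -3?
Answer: 52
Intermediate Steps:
s(K, q) = 6 (s(K, q) = 3 - 1*(-3) = 3 + 3 = 6)
j(E) = 9 + E
J(N) = -24 (J(N) = -4*6 = -24)
p(a, B) = -3 - B (p(a, B) = 6 - (9 + B) = 6 + (-9 - B) = -3 - B)
G(b, y) = b - 27*y (G(b, y) = (b + y) + (-4 - 24)*y = (b + y) - 28*y = b - 27*y)
(0*11 + p(3, 3))*G(-38, -10) + 1444 = (0*11 + (-3 - 1*3))*(-38 - 27*(-10)) + 1444 = (0 + (-3 - 3))*(-38 + 270) + 1444 = (0 - 6)*232 + 1444 = -6*232 + 1444 = -1392 + 1444 = 52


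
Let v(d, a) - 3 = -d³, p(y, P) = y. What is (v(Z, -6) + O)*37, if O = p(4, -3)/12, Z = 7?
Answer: -37703/3 ≈ -12568.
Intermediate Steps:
v(d, a) = 3 - d³
O = ⅓ (O = 4/12 = 4*(1/12) = ⅓ ≈ 0.33333)
(v(Z, -6) + O)*37 = ((3 - 1*7³) + ⅓)*37 = ((3 - 1*343) + ⅓)*37 = ((3 - 343) + ⅓)*37 = (-340 + ⅓)*37 = -1019/3*37 = -37703/3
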